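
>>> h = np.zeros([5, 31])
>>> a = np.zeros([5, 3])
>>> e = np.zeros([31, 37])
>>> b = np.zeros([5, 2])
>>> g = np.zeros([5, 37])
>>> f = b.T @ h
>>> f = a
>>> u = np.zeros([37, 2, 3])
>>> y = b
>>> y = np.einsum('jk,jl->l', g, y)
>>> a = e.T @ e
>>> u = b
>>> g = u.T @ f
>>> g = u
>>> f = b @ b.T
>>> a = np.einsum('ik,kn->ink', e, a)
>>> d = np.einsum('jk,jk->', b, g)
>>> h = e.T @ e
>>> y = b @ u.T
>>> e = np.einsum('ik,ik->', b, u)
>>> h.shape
(37, 37)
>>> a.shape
(31, 37, 37)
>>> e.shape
()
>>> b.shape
(5, 2)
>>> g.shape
(5, 2)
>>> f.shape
(5, 5)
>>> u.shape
(5, 2)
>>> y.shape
(5, 5)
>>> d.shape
()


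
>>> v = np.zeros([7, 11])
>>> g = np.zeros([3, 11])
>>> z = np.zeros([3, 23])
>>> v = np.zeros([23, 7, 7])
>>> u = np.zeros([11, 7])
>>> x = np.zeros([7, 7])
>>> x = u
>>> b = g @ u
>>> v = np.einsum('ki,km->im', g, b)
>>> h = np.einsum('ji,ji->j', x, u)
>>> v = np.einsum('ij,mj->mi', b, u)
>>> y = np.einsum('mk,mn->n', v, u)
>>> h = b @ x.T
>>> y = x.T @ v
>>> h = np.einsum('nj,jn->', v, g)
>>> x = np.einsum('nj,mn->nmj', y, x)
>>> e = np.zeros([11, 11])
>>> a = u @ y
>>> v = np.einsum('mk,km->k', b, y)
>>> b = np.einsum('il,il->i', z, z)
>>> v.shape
(7,)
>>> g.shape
(3, 11)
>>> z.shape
(3, 23)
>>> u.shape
(11, 7)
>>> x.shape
(7, 11, 3)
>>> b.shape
(3,)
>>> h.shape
()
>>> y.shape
(7, 3)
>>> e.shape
(11, 11)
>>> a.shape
(11, 3)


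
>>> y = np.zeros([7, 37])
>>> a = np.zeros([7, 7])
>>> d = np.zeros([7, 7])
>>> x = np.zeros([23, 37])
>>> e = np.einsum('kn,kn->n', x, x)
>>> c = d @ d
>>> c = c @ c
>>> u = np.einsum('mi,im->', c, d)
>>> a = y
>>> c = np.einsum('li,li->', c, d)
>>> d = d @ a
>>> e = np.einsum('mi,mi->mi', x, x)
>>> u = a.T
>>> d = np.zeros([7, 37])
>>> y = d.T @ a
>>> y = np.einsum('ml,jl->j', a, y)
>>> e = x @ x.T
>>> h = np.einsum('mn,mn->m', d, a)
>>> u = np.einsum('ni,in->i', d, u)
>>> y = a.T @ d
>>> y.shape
(37, 37)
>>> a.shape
(7, 37)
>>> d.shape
(7, 37)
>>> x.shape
(23, 37)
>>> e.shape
(23, 23)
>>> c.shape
()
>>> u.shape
(37,)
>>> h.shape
(7,)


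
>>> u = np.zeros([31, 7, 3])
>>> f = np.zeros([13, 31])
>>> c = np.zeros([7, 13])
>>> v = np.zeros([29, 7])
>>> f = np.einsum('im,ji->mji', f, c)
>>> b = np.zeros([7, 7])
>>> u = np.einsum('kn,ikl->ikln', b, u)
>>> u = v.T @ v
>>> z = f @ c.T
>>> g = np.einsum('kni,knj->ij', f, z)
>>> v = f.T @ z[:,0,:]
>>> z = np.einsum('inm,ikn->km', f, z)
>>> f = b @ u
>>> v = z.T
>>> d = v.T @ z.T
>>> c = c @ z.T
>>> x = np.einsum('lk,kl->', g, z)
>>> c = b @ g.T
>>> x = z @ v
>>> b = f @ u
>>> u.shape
(7, 7)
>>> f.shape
(7, 7)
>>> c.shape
(7, 13)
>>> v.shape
(13, 7)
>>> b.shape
(7, 7)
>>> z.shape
(7, 13)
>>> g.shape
(13, 7)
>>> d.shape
(7, 7)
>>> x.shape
(7, 7)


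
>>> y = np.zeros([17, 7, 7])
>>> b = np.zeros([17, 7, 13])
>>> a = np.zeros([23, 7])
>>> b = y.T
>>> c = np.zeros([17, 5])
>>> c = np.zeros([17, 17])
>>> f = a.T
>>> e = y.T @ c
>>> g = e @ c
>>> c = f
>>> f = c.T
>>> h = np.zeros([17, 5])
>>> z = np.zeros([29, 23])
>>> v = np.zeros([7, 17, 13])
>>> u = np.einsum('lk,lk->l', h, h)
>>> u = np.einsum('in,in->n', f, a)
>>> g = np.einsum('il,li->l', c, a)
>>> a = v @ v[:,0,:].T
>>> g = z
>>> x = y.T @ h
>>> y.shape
(17, 7, 7)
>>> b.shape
(7, 7, 17)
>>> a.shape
(7, 17, 7)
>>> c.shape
(7, 23)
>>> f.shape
(23, 7)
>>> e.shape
(7, 7, 17)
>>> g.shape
(29, 23)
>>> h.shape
(17, 5)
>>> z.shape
(29, 23)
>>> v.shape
(7, 17, 13)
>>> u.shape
(7,)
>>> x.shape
(7, 7, 5)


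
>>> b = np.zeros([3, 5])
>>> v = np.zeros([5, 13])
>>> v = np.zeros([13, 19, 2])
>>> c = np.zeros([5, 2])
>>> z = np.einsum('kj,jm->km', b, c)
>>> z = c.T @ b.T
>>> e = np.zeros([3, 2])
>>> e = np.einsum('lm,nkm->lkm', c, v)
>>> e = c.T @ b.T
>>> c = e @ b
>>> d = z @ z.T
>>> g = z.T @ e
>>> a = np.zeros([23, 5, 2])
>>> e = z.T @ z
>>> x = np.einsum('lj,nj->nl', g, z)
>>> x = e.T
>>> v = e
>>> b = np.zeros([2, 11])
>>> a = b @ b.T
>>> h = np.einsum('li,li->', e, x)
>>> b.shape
(2, 11)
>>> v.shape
(3, 3)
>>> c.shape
(2, 5)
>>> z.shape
(2, 3)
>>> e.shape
(3, 3)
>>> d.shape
(2, 2)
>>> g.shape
(3, 3)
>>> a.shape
(2, 2)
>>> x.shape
(3, 3)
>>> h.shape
()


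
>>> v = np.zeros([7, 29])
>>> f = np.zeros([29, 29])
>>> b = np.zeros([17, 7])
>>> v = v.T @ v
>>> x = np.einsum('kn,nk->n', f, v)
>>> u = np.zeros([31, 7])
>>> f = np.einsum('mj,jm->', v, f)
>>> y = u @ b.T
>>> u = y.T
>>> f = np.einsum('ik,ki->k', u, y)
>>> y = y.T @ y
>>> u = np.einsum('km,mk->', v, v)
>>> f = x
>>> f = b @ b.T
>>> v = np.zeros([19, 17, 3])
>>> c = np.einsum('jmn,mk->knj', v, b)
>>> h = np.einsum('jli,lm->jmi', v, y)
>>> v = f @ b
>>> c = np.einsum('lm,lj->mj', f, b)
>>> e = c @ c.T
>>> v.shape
(17, 7)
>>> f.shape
(17, 17)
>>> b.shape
(17, 7)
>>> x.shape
(29,)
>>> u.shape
()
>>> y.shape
(17, 17)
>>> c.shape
(17, 7)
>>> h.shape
(19, 17, 3)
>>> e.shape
(17, 17)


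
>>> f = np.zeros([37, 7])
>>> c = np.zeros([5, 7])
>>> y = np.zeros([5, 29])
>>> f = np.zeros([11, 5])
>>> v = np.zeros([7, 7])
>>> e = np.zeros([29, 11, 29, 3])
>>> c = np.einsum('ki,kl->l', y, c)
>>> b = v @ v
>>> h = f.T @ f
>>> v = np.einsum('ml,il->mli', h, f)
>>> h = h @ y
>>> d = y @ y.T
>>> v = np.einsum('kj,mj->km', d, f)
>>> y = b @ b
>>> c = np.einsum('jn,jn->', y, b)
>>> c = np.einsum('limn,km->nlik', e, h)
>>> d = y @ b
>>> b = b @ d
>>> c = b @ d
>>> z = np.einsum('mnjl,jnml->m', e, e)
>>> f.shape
(11, 5)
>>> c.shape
(7, 7)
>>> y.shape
(7, 7)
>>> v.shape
(5, 11)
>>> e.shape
(29, 11, 29, 3)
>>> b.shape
(7, 7)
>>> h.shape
(5, 29)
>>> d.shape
(7, 7)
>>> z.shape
(29,)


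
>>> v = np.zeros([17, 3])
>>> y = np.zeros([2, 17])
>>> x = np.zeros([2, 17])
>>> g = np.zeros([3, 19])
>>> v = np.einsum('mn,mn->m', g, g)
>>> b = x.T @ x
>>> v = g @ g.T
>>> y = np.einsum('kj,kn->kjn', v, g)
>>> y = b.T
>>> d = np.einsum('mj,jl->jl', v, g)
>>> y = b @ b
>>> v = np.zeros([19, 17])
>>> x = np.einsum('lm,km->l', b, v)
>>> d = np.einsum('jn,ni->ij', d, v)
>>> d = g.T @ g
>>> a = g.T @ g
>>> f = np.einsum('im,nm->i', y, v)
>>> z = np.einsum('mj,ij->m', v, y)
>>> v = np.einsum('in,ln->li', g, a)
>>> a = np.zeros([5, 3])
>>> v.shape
(19, 3)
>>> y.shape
(17, 17)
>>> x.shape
(17,)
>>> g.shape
(3, 19)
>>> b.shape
(17, 17)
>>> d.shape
(19, 19)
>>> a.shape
(5, 3)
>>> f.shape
(17,)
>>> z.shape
(19,)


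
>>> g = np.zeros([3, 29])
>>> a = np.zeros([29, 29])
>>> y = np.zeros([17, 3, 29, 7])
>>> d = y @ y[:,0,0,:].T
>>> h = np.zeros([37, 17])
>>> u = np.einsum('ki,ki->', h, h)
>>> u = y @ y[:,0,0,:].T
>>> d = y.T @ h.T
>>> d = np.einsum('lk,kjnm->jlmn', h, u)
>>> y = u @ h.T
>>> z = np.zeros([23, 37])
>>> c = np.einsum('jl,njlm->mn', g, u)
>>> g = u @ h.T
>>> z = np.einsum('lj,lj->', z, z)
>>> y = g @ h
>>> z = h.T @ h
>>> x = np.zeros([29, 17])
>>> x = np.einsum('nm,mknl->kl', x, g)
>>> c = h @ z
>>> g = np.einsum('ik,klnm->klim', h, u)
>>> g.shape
(17, 3, 37, 17)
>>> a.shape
(29, 29)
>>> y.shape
(17, 3, 29, 17)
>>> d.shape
(3, 37, 17, 29)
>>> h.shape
(37, 17)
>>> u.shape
(17, 3, 29, 17)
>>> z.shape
(17, 17)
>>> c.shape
(37, 17)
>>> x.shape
(3, 37)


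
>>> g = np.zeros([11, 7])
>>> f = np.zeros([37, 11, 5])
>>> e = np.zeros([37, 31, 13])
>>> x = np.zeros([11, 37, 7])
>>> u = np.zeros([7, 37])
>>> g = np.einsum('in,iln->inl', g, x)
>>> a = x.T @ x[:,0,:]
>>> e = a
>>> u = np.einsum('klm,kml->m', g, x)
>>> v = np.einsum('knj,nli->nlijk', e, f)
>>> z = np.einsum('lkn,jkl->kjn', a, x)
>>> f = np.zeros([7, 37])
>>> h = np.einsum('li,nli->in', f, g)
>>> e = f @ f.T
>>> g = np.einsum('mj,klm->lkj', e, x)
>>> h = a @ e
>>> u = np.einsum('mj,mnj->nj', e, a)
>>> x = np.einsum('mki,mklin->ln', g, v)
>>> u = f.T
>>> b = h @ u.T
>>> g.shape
(37, 11, 7)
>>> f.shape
(7, 37)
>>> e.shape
(7, 7)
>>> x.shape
(5, 7)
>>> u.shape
(37, 7)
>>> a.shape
(7, 37, 7)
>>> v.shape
(37, 11, 5, 7, 7)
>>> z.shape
(37, 11, 7)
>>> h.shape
(7, 37, 7)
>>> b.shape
(7, 37, 37)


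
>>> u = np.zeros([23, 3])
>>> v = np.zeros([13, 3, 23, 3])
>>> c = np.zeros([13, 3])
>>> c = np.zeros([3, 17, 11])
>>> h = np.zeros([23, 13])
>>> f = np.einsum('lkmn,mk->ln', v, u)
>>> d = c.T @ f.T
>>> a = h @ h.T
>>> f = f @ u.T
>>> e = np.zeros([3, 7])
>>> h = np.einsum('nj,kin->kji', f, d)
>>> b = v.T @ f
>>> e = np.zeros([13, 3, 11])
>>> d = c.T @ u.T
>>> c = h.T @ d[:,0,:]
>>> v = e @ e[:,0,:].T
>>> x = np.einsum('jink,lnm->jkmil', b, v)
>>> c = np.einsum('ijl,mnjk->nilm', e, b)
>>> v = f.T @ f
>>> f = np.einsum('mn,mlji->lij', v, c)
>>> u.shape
(23, 3)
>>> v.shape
(23, 23)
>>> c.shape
(23, 13, 11, 3)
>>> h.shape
(11, 23, 17)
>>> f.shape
(13, 3, 11)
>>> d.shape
(11, 17, 23)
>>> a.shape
(23, 23)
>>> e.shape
(13, 3, 11)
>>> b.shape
(3, 23, 3, 23)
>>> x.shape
(3, 23, 13, 23, 13)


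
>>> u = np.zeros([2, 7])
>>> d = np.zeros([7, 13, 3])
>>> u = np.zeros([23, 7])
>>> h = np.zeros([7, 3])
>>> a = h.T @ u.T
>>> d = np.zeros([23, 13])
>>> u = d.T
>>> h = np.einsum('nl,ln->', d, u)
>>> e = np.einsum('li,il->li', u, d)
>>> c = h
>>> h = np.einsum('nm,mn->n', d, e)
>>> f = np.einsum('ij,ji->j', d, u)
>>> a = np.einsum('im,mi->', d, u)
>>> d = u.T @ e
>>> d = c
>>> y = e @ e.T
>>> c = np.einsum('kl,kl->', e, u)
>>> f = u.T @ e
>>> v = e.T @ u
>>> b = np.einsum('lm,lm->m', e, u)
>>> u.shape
(13, 23)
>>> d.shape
()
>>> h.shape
(23,)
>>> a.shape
()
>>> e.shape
(13, 23)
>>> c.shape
()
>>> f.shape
(23, 23)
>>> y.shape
(13, 13)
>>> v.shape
(23, 23)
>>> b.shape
(23,)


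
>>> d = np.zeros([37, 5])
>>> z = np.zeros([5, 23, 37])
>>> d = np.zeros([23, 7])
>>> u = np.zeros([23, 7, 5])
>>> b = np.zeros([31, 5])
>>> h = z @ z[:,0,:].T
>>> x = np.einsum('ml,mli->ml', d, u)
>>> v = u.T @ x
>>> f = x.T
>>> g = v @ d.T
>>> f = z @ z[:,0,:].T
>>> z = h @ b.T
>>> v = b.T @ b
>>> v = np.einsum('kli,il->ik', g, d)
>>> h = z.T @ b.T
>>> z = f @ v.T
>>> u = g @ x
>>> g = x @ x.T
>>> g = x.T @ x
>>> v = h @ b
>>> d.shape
(23, 7)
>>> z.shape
(5, 23, 23)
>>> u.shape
(5, 7, 7)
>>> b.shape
(31, 5)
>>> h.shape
(31, 23, 31)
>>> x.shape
(23, 7)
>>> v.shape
(31, 23, 5)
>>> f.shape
(5, 23, 5)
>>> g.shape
(7, 7)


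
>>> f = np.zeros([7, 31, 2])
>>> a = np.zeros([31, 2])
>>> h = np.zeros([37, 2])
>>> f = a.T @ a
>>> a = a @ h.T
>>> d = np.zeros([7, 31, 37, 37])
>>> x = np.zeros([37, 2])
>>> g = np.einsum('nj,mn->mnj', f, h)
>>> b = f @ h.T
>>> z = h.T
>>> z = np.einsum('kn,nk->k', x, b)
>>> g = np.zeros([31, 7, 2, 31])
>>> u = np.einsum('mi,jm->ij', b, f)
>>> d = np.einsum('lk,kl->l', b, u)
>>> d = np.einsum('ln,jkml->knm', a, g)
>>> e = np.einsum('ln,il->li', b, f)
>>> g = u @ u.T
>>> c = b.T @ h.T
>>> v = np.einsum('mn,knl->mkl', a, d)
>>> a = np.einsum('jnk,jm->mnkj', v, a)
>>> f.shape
(2, 2)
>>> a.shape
(37, 7, 2, 31)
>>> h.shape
(37, 2)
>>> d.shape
(7, 37, 2)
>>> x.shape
(37, 2)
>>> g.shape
(37, 37)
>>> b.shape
(2, 37)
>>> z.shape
(37,)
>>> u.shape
(37, 2)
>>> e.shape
(2, 2)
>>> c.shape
(37, 37)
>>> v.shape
(31, 7, 2)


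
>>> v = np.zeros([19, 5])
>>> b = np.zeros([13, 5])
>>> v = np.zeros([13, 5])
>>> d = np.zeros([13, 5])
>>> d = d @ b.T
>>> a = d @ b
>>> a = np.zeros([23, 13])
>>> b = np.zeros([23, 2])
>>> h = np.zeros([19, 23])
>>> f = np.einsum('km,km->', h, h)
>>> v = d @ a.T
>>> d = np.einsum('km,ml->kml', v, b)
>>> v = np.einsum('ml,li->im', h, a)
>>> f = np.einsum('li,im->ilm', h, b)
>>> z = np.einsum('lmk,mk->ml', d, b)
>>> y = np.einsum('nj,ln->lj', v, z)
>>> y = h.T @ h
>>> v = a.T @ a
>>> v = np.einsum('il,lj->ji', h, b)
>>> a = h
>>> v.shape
(2, 19)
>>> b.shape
(23, 2)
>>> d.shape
(13, 23, 2)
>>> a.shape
(19, 23)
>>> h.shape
(19, 23)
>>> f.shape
(23, 19, 2)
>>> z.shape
(23, 13)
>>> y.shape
(23, 23)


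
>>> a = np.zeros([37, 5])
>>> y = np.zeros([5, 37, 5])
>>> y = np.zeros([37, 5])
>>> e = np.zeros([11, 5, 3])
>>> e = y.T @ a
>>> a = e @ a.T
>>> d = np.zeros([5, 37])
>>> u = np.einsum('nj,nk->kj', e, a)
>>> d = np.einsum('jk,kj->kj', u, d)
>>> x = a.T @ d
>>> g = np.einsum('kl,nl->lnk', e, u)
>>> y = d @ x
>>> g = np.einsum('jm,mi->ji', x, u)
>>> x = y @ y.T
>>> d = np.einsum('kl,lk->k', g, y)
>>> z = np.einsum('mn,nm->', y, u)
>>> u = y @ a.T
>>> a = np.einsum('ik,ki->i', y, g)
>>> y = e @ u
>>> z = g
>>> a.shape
(5,)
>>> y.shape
(5, 5)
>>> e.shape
(5, 5)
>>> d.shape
(37,)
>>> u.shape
(5, 5)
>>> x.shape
(5, 5)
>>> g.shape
(37, 5)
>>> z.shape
(37, 5)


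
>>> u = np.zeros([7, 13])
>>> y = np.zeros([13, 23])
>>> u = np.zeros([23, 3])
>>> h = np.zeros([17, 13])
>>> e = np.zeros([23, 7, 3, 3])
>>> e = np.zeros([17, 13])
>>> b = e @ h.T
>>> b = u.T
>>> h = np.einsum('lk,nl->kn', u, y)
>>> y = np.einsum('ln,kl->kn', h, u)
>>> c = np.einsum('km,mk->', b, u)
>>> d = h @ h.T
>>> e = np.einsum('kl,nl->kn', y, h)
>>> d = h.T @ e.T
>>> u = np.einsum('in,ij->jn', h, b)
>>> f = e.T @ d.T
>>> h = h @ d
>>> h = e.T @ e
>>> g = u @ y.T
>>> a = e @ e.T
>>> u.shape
(23, 13)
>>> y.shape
(23, 13)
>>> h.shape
(3, 3)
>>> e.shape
(23, 3)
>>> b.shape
(3, 23)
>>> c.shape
()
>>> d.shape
(13, 23)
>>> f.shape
(3, 13)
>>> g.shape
(23, 23)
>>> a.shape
(23, 23)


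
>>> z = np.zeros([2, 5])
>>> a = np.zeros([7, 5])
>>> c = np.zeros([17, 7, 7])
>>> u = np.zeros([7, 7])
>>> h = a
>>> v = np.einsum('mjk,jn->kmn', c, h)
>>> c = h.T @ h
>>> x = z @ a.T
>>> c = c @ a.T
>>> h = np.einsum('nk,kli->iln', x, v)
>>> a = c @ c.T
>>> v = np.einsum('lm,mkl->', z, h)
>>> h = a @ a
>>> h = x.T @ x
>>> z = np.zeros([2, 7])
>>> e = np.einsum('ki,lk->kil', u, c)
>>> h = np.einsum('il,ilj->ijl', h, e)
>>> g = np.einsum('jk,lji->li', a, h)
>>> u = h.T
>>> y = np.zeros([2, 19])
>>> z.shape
(2, 7)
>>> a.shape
(5, 5)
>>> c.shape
(5, 7)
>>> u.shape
(7, 5, 7)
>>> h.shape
(7, 5, 7)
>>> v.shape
()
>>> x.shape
(2, 7)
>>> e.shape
(7, 7, 5)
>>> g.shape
(7, 7)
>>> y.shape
(2, 19)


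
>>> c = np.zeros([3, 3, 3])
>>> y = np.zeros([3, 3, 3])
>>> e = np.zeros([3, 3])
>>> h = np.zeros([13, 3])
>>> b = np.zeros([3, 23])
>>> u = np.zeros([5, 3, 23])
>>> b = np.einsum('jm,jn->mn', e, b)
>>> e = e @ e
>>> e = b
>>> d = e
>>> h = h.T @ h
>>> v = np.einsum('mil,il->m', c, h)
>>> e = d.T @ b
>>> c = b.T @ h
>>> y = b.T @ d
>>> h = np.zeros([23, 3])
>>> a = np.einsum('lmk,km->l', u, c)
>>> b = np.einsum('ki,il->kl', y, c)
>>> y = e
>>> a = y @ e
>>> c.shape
(23, 3)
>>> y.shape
(23, 23)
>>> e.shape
(23, 23)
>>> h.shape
(23, 3)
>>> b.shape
(23, 3)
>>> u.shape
(5, 3, 23)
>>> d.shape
(3, 23)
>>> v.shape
(3,)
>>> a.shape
(23, 23)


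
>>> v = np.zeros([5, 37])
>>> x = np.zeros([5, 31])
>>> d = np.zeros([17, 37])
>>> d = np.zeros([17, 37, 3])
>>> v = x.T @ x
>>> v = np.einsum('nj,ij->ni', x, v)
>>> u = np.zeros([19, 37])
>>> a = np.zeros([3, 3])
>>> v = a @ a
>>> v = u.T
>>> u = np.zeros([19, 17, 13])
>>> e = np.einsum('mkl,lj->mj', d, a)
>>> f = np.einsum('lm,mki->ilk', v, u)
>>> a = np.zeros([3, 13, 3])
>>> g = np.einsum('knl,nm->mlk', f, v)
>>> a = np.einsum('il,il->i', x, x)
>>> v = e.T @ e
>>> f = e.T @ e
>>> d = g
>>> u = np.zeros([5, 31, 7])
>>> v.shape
(3, 3)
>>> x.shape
(5, 31)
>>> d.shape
(19, 17, 13)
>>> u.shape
(5, 31, 7)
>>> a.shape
(5,)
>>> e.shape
(17, 3)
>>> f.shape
(3, 3)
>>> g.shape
(19, 17, 13)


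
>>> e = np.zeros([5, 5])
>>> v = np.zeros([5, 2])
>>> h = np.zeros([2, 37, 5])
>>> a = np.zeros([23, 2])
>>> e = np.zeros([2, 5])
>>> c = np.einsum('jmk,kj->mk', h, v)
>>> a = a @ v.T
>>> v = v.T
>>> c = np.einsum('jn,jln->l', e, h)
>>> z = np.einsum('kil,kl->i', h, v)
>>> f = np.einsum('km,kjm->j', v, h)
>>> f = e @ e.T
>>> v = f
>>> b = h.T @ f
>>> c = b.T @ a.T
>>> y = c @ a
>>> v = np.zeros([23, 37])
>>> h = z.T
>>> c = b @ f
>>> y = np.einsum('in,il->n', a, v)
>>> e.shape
(2, 5)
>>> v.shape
(23, 37)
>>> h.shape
(37,)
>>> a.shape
(23, 5)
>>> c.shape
(5, 37, 2)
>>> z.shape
(37,)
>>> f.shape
(2, 2)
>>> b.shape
(5, 37, 2)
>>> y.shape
(5,)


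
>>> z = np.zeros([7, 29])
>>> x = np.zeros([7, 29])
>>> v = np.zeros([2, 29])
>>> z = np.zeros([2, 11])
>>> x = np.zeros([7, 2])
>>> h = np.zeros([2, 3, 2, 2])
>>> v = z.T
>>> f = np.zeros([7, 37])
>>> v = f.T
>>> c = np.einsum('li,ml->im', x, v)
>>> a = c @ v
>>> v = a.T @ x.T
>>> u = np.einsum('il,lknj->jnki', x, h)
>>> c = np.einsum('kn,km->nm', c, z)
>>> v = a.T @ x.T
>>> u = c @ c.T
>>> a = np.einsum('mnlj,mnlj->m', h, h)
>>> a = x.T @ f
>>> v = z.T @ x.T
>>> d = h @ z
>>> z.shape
(2, 11)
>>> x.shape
(7, 2)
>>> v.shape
(11, 7)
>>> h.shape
(2, 3, 2, 2)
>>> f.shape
(7, 37)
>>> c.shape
(37, 11)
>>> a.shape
(2, 37)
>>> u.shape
(37, 37)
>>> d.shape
(2, 3, 2, 11)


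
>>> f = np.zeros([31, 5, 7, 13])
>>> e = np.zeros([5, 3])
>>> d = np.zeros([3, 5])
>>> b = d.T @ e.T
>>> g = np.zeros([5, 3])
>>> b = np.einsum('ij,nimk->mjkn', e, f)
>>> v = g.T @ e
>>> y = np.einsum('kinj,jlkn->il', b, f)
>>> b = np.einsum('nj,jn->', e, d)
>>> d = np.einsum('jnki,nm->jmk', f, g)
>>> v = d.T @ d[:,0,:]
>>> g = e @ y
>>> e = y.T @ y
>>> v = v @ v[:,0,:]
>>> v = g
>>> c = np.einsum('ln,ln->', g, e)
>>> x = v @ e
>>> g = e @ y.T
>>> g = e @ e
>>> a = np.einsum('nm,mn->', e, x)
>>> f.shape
(31, 5, 7, 13)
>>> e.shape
(5, 5)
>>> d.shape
(31, 3, 7)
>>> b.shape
()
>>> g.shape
(5, 5)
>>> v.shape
(5, 5)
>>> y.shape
(3, 5)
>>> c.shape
()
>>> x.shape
(5, 5)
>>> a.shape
()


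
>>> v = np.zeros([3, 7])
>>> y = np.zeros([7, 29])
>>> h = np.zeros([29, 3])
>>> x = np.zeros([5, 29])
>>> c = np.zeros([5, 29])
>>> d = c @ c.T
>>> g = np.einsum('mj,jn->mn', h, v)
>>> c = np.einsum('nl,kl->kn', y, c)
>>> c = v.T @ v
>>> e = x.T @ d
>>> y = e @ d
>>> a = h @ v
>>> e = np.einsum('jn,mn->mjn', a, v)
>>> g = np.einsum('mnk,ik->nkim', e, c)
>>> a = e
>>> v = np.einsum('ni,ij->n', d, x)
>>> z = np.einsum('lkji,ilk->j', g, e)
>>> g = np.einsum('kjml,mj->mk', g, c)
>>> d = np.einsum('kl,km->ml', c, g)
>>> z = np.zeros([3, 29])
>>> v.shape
(5,)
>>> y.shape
(29, 5)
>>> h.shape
(29, 3)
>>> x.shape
(5, 29)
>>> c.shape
(7, 7)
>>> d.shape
(29, 7)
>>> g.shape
(7, 29)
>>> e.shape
(3, 29, 7)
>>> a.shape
(3, 29, 7)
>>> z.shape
(3, 29)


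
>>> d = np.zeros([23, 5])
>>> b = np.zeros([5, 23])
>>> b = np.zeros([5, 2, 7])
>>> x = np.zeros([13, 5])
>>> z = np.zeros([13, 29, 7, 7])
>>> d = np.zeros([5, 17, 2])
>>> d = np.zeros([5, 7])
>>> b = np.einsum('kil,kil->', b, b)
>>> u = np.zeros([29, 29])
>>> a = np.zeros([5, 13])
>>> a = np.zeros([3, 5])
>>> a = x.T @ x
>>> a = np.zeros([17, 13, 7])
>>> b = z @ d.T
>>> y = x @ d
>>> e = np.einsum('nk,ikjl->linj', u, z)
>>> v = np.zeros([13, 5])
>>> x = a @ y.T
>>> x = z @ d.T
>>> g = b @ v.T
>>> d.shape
(5, 7)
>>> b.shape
(13, 29, 7, 5)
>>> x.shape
(13, 29, 7, 5)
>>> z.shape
(13, 29, 7, 7)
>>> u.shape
(29, 29)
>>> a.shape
(17, 13, 7)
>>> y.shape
(13, 7)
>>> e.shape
(7, 13, 29, 7)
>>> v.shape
(13, 5)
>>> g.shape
(13, 29, 7, 13)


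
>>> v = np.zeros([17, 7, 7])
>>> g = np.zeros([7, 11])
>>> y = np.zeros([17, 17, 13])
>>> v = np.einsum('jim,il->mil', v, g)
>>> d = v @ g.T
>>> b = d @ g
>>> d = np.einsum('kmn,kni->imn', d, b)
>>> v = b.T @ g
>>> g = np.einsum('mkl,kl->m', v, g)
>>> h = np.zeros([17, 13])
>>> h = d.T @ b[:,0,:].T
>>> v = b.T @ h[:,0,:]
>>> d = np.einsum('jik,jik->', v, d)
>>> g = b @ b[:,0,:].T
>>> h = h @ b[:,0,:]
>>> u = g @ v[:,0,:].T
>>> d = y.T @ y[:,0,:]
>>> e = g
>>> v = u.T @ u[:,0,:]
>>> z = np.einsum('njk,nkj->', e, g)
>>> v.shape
(11, 7, 11)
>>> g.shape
(7, 7, 7)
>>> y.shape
(17, 17, 13)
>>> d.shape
(13, 17, 13)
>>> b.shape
(7, 7, 11)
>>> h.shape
(7, 7, 11)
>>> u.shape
(7, 7, 11)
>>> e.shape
(7, 7, 7)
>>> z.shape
()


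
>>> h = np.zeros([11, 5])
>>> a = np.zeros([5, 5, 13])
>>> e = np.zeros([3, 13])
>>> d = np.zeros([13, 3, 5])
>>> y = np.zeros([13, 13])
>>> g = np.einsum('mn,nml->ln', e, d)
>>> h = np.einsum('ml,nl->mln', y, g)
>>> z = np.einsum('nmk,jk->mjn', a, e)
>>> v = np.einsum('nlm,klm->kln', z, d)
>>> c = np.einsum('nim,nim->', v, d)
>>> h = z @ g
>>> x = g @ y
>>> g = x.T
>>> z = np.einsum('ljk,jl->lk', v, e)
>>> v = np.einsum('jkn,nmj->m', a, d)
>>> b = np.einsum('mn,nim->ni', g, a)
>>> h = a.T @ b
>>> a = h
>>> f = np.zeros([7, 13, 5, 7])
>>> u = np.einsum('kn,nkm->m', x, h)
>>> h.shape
(13, 5, 5)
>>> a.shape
(13, 5, 5)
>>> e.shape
(3, 13)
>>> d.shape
(13, 3, 5)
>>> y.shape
(13, 13)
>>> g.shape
(13, 5)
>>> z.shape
(13, 5)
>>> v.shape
(3,)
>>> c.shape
()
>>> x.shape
(5, 13)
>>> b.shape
(5, 5)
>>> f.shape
(7, 13, 5, 7)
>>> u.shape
(5,)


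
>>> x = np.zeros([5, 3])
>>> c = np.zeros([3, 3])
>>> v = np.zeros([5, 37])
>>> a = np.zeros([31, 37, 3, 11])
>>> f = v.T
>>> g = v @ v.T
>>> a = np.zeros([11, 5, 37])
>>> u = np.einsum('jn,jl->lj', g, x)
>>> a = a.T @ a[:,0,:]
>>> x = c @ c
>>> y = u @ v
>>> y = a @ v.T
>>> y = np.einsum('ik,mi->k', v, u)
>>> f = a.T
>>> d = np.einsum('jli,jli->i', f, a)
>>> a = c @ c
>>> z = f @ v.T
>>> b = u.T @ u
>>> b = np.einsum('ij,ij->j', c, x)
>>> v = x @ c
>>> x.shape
(3, 3)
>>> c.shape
(3, 3)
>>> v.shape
(3, 3)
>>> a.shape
(3, 3)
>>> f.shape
(37, 5, 37)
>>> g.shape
(5, 5)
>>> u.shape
(3, 5)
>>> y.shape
(37,)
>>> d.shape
(37,)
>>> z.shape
(37, 5, 5)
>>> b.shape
(3,)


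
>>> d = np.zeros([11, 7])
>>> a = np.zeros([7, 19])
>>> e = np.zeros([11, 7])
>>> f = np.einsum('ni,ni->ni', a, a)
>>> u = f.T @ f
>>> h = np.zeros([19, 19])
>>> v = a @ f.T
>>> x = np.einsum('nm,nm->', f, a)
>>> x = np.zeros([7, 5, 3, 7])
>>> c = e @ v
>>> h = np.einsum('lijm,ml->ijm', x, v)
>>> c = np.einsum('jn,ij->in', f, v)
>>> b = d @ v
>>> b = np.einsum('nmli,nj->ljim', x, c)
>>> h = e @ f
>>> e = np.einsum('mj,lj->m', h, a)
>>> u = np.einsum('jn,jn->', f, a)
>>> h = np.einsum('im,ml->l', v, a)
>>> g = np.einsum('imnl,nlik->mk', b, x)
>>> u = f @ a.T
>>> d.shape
(11, 7)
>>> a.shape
(7, 19)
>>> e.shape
(11,)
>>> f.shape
(7, 19)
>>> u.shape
(7, 7)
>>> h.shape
(19,)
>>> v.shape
(7, 7)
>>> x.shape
(7, 5, 3, 7)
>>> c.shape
(7, 19)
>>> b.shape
(3, 19, 7, 5)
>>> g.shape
(19, 7)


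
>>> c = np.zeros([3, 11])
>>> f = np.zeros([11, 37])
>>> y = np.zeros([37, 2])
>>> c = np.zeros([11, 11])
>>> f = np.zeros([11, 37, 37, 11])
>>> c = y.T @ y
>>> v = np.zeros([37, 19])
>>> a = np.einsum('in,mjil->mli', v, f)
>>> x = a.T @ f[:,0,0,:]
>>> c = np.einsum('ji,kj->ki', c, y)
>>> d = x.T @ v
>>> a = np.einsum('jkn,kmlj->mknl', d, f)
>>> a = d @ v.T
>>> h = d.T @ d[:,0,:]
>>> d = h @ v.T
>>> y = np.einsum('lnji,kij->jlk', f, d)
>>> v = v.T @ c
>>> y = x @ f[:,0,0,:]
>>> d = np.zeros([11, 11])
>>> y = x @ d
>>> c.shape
(37, 2)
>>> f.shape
(11, 37, 37, 11)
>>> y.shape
(37, 11, 11)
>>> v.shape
(19, 2)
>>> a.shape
(11, 11, 37)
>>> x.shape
(37, 11, 11)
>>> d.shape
(11, 11)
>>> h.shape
(19, 11, 19)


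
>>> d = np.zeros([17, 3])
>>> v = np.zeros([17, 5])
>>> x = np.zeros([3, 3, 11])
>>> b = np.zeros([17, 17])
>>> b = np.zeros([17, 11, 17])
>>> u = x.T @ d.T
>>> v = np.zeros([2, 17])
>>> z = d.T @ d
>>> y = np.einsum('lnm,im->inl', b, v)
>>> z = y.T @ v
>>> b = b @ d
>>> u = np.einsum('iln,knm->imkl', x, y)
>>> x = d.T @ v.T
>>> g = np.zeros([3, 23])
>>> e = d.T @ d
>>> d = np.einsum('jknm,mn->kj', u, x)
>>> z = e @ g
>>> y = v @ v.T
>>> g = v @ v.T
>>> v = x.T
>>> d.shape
(17, 3)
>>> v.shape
(2, 3)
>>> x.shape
(3, 2)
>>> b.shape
(17, 11, 3)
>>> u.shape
(3, 17, 2, 3)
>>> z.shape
(3, 23)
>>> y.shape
(2, 2)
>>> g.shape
(2, 2)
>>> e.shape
(3, 3)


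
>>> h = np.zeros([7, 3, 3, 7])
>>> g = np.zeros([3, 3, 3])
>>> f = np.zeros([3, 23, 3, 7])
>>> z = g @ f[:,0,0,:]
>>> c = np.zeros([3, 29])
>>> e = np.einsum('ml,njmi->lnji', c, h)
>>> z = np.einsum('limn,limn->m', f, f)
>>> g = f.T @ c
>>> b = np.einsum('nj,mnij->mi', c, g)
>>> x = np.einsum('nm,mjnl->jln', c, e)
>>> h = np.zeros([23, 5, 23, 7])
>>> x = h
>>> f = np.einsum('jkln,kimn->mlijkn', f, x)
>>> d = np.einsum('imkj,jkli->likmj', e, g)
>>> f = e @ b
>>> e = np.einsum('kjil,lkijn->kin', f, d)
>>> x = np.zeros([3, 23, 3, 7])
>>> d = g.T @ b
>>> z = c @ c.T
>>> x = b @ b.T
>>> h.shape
(23, 5, 23, 7)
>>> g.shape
(7, 3, 23, 29)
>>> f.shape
(29, 7, 3, 23)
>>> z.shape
(3, 3)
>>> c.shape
(3, 29)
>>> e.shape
(29, 3, 7)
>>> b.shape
(7, 23)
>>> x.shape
(7, 7)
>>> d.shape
(29, 23, 3, 23)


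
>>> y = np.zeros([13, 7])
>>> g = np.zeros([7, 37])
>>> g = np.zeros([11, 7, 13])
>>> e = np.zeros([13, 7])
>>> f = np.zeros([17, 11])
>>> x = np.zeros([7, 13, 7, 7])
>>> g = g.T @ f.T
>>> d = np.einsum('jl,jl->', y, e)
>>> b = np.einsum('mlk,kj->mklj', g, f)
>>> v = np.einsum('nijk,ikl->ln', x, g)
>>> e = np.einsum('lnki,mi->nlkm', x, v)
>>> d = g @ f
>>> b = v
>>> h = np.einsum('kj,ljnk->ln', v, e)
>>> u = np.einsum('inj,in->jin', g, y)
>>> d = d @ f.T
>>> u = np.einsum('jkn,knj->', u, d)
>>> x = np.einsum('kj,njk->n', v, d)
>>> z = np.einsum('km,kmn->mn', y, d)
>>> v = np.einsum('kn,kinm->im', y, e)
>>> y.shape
(13, 7)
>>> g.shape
(13, 7, 17)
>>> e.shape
(13, 7, 7, 17)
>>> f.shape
(17, 11)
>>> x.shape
(13,)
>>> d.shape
(13, 7, 17)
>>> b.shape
(17, 7)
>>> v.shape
(7, 17)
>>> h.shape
(13, 7)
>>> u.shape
()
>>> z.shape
(7, 17)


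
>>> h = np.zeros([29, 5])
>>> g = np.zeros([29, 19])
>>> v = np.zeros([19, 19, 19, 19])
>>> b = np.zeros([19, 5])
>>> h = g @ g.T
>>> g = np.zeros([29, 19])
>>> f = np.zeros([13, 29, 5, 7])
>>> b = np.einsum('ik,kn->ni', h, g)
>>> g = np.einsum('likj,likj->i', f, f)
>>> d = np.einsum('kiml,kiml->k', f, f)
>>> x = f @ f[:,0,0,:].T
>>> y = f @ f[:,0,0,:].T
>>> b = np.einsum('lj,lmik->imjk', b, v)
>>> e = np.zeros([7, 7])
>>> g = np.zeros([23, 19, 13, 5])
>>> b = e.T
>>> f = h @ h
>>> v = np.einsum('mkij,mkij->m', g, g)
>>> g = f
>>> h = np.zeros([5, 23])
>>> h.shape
(5, 23)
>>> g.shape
(29, 29)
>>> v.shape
(23,)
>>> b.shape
(7, 7)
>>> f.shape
(29, 29)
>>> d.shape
(13,)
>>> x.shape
(13, 29, 5, 13)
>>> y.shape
(13, 29, 5, 13)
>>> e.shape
(7, 7)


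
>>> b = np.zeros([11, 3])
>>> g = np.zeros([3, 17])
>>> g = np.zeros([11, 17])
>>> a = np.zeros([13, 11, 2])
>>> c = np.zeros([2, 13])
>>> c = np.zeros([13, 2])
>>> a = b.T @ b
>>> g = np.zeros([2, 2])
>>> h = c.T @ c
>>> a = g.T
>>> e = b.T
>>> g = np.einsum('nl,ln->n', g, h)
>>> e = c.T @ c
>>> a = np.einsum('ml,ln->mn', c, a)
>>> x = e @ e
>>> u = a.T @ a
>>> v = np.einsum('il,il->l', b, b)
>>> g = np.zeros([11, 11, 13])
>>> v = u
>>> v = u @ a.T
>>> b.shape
(11, 3)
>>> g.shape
(11, 11, 13)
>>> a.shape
(13, 2)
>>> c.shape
(13, 2)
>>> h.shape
(2, 2)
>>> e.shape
(2, 2)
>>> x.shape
(2, 2)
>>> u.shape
(2, 2)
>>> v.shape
(2, 13)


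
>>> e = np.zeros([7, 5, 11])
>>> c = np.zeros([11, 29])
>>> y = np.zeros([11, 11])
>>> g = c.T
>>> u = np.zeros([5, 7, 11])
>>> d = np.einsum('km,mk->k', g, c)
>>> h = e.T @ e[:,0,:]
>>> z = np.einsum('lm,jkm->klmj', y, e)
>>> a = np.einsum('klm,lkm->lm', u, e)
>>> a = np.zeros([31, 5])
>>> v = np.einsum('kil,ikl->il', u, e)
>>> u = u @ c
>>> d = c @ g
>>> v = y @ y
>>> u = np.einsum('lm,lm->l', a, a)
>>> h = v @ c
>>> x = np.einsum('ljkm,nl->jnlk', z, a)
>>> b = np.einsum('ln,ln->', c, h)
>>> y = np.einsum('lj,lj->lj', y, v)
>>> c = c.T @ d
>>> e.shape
(7, 5, 11)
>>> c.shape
(29, 11)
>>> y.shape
(11, 11)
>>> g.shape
(29, 11)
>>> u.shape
(31,)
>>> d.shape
(11, 11)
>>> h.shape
(11, 29)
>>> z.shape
(5, 11, 11, 7)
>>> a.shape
(31, 5)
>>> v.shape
(11, 11)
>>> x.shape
(11, 31, 5, 11)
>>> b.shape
()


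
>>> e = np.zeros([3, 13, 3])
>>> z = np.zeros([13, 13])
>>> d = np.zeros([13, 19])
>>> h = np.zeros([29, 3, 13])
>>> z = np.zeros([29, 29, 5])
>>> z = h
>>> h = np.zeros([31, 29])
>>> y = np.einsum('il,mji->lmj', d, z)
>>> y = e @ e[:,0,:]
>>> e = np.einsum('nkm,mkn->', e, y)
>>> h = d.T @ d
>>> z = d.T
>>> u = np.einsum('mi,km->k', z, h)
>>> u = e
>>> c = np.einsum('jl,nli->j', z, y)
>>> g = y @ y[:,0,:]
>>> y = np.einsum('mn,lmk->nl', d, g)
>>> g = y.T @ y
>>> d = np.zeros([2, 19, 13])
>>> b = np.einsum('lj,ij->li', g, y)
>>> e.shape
()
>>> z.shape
(19, 13)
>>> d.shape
(2, 19, 13)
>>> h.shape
(19, 19)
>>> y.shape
(19, 3)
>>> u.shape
()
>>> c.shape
(19,)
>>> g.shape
(3, 3)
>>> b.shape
(3, 19)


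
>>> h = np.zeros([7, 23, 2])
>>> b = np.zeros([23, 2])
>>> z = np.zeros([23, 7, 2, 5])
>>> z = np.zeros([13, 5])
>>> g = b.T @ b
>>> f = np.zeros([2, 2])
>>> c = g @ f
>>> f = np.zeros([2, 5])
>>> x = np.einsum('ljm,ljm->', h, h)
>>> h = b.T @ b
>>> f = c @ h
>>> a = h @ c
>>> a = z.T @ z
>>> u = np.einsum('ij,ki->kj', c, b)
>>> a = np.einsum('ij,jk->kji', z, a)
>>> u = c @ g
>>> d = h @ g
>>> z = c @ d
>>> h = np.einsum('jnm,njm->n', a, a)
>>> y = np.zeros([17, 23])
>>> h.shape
(5,)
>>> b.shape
(23, 2)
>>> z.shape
(2, 2)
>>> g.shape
(2, 2)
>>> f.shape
(2, 2)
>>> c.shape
(2, 2)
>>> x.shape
()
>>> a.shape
(5, 5, 13)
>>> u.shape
(2, 2)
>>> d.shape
(2, 2)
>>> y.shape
(17, 23)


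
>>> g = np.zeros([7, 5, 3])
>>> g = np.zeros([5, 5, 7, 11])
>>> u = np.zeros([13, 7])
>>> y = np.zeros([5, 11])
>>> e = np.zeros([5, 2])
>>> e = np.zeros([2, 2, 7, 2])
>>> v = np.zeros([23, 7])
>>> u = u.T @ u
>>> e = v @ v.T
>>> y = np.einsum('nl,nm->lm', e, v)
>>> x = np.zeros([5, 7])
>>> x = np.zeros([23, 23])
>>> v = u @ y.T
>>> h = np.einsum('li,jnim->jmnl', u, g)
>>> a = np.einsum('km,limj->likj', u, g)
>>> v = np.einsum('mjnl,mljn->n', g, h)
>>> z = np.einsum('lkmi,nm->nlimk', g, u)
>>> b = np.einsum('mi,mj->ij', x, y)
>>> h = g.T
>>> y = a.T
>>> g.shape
(5, 5, 7, 11)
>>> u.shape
(7, 7)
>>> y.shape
(11, 7, 5, 5)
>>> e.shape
(23, 23)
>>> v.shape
(7,)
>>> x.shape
(23, 23)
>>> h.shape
(11, 7, 5, 5)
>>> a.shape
(5, 5, 7, 11)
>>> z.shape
(7, 5, 11, 7, 5)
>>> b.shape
(23, 7)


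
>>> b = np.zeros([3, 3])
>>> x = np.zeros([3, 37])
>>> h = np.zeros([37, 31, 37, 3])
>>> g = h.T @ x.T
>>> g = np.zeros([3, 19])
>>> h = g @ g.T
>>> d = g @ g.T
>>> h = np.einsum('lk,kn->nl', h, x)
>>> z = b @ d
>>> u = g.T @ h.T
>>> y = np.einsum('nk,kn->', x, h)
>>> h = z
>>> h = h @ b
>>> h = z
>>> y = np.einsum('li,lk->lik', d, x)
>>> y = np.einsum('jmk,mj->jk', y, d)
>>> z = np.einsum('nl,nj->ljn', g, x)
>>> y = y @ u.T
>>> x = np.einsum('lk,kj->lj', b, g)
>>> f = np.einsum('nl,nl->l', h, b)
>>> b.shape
(3, 3)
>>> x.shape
(3, 19)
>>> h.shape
(3, 3)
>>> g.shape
(3, 19)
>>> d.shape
(3, 3)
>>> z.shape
(19, 37, 3)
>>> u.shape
(19, 37)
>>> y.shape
(3, 19)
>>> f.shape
(3,)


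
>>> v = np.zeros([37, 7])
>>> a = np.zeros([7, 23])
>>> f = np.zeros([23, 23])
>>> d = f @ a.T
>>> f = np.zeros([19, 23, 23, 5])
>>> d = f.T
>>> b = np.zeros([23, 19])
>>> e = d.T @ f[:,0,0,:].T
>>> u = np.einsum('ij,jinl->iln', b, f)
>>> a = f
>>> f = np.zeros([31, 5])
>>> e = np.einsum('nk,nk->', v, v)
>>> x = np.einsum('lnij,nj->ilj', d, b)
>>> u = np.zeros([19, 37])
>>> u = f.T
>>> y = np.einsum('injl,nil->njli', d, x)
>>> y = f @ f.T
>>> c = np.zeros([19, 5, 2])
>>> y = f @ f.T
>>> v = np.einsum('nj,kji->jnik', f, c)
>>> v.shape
(5, 31, 2, 19)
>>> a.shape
(19, 23, 23, 5)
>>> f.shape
(31, 5)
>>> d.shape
(5, 23, 23, 19)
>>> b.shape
(23, 19)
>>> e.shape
()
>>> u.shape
(5, 31)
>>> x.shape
(23, 5, 19)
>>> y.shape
(31, 31)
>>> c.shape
(19, 5, 2)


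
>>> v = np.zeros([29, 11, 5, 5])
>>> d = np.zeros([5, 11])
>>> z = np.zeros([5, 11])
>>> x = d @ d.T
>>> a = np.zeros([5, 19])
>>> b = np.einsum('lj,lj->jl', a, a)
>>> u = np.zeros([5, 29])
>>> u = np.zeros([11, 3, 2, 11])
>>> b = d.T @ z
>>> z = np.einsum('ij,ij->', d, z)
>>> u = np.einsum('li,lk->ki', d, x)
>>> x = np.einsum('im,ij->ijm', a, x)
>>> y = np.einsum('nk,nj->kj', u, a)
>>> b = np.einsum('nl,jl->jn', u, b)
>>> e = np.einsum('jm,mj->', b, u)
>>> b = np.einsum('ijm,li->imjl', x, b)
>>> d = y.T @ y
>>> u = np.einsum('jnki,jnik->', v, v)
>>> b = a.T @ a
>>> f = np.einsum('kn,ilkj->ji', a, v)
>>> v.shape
(29, 11, 5, 5)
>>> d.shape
(19, 19)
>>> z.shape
()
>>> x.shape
(5, 5, 19)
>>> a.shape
(5, 19)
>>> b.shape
(19, 19)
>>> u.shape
()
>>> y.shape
(11, 19)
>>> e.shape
()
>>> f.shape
(5, 29)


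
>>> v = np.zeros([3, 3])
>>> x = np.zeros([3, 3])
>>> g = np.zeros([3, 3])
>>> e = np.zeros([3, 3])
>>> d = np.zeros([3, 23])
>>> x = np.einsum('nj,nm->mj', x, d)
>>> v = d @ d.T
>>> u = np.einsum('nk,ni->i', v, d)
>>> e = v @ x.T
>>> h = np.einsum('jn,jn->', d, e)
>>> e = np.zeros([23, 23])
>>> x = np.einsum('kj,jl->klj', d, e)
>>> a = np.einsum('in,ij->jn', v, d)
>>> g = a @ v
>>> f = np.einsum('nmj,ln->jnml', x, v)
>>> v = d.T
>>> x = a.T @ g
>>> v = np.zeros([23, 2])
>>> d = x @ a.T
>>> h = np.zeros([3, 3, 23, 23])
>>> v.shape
(23, 2)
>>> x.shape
(3, 3)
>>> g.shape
(23, 3)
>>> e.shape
(23, 23)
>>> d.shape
(3, 23)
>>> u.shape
(23,)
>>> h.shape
(3, 3, 23, 23)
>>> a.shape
(23, 3)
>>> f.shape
(23, 3, 23, 3)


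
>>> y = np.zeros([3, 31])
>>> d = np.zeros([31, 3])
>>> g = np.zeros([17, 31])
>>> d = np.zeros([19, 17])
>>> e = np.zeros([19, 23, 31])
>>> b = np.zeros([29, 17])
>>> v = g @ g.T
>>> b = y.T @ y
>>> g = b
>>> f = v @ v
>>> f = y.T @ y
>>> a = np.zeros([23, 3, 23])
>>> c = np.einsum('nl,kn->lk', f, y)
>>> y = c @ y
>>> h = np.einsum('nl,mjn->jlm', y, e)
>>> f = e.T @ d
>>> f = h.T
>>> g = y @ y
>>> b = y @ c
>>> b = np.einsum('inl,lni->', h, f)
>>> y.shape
(31, 31)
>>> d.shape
(19, 17)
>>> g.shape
(31, 31)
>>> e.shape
(19, 23, 31)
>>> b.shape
()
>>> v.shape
(17, 17)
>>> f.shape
(19, 31, 23)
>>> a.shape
(23, 3, 23)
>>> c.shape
(31, 3)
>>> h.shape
(23, 31, 19)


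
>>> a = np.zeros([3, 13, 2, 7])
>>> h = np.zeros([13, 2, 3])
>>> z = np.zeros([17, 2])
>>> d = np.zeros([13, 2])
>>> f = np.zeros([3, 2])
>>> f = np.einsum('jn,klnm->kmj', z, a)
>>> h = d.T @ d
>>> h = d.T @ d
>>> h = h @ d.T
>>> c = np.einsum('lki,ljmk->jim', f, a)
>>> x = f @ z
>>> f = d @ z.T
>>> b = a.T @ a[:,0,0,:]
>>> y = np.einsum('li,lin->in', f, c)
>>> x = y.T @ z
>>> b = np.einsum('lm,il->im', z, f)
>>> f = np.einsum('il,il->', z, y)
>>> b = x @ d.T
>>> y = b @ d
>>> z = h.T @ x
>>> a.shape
(3, 13, 2, 7)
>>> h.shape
(2, 13)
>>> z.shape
(13, 2)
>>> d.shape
(13, 2)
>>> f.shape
()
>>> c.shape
(13, 17, 2)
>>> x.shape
(2, 2)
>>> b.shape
(2, 13)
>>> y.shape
(2, 2)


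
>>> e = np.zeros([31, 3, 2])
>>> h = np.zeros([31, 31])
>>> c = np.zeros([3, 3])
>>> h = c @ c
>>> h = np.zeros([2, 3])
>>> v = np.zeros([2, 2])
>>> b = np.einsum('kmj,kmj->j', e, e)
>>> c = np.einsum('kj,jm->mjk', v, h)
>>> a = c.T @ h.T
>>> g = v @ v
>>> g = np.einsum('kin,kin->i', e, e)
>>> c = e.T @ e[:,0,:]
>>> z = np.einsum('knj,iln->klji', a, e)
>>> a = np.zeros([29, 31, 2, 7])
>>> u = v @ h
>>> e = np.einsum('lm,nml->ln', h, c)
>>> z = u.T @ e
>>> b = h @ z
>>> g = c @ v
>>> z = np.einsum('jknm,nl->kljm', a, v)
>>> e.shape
(2, 2)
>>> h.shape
(2, 3)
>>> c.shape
(2, 3, 2)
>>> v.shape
(2, 2)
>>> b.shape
(2, 2)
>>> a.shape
(29, 31, 2, 7)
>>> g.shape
(2, 3, 2)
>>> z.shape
(31, 2, 29, 7)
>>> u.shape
(2, 3)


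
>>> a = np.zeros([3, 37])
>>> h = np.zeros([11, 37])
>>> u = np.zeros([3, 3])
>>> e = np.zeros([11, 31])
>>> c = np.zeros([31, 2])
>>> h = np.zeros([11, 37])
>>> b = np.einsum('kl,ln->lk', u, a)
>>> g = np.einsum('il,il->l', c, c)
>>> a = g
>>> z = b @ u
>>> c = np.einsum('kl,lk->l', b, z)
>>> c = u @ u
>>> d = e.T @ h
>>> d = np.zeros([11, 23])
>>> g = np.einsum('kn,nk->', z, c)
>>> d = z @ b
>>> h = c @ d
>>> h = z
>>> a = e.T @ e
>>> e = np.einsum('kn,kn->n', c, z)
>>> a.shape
(31, 31)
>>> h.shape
(3, 3)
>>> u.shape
(3, 3)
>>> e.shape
(3,)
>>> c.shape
(3, 3)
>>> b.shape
(3, 3)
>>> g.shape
()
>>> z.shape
(3, 3)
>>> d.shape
(3, 3)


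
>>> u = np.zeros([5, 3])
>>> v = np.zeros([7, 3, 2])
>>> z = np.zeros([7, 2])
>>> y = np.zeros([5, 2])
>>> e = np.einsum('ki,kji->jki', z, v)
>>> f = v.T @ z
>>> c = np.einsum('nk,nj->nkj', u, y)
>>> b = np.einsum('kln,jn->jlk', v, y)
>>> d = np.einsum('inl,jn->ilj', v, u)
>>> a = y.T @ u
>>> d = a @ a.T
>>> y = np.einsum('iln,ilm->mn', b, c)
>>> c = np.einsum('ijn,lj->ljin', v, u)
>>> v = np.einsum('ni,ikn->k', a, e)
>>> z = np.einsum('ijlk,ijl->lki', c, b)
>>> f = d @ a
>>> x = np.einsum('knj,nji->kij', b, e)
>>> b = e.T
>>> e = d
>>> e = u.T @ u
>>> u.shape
(5, 3)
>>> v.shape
(7,)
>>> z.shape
(7, 2, 5)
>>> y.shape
(2, 7)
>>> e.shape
(3, 3)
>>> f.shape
(2, 3)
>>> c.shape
(5, 3, 7, 2)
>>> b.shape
(2, 7, 3)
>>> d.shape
(2, 2)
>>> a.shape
(2, 3)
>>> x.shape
(5, 2, 7)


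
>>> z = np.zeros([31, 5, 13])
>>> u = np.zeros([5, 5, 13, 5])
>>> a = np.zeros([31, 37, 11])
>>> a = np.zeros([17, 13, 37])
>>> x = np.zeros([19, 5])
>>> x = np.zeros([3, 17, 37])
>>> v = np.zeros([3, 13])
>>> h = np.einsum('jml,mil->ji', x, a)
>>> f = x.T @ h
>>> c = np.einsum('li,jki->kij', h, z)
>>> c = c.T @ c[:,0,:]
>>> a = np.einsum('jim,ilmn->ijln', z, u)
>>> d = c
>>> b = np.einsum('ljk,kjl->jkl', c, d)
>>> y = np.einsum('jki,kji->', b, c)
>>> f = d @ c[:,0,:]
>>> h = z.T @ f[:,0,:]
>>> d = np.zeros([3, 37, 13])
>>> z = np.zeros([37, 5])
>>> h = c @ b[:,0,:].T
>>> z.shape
(37, 5)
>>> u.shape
(5, 5, 13, 5)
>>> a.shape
(5, 31, 5, 5)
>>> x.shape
(3, 17, 37)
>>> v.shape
(3, 13)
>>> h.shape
(31, 13, 13)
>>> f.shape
(31, 13, 31)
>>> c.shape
(31, 13, 31)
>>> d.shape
(3, 37, 13)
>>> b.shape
(13, 31, 31)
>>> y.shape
()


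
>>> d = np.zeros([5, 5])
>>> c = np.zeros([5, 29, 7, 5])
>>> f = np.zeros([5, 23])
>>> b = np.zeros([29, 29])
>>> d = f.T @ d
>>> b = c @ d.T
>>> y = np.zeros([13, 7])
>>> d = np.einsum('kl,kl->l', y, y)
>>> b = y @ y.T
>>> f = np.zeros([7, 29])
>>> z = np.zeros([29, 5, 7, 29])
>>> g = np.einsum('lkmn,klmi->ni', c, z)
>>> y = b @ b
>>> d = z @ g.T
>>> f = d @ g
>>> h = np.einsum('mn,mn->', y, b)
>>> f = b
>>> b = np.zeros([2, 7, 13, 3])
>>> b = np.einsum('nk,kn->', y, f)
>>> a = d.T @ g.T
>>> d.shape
(29, 5, 7, 5)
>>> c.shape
(5, 29, 7, 5)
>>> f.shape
(13, 13)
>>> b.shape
()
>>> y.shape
(13, 13)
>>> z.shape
(29, 5, 7, 29)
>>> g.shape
(5, 29)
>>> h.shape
()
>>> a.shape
(5, 7, 5, 5)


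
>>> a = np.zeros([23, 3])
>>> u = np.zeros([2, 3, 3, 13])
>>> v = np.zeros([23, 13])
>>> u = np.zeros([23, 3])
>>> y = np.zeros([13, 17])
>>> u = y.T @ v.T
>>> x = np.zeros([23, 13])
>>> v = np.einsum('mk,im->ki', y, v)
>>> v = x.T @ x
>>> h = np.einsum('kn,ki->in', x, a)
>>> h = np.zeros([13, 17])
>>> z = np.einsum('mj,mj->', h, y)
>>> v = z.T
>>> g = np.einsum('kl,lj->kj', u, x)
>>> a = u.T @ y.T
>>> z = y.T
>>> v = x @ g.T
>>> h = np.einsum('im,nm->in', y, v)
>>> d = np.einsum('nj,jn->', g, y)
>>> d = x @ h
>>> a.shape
(23, 13)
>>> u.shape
(17, 23)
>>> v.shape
(23, 17)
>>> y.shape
(13, 17)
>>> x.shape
(23, 13)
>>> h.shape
(13, 23)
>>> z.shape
(17, 13)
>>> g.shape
(17, 13)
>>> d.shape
(23, 23)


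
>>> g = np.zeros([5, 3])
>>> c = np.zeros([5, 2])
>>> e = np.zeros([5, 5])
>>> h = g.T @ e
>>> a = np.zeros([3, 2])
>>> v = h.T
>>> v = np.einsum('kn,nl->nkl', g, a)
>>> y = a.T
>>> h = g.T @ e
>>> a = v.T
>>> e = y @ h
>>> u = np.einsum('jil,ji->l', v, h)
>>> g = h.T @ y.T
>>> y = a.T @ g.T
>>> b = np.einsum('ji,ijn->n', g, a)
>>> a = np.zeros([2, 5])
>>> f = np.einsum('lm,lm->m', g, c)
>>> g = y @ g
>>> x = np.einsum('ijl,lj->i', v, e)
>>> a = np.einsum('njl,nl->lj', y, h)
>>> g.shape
(3, 5, 2)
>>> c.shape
(5, 2)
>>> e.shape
(2, 5)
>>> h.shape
(3, 5)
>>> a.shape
(5, 5)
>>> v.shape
(3, 5, 2)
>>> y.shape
(3, 5, 5)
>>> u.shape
(2,)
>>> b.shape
(3,)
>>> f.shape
(2,)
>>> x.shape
(3,)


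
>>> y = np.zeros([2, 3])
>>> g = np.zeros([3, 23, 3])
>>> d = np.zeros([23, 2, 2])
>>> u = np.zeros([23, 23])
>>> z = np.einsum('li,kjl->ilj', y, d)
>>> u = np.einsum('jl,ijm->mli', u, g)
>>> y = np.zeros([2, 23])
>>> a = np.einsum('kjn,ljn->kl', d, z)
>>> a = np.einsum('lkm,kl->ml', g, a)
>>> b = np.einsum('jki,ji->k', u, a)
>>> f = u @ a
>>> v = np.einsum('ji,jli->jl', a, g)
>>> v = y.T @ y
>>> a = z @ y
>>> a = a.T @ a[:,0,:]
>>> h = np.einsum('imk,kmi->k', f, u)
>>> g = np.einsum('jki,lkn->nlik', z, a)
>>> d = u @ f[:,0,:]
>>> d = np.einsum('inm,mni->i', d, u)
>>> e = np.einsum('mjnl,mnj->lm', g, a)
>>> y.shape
(2, 23)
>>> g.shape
(23, 23, 2, 2)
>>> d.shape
(3,)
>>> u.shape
(3, 23, 3)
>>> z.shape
(3, 2, 2)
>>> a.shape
(23, 2, 23)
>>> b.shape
(23,)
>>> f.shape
(3, 23, 3)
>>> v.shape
(23, 23)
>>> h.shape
(3,)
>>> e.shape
(2, 23)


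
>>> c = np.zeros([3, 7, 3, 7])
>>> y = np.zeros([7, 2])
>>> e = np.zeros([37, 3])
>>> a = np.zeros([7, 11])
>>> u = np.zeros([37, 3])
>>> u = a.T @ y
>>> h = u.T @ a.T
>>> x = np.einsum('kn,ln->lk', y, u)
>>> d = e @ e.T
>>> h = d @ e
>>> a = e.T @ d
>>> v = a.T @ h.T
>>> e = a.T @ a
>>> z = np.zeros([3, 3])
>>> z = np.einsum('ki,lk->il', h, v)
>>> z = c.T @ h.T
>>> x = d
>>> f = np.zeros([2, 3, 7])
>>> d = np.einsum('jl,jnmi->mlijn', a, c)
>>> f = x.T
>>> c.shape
(3, 7, 3, 7)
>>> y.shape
(7, 2)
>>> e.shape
(37, 37)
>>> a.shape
(3, 37)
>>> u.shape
(11, 2)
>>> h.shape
(37, 3)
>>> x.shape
(37, 37)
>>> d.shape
(3, 37, 7, 3, 7)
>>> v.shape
(37, 37)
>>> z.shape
(7, 3, 7, 37)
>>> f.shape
(37, 37)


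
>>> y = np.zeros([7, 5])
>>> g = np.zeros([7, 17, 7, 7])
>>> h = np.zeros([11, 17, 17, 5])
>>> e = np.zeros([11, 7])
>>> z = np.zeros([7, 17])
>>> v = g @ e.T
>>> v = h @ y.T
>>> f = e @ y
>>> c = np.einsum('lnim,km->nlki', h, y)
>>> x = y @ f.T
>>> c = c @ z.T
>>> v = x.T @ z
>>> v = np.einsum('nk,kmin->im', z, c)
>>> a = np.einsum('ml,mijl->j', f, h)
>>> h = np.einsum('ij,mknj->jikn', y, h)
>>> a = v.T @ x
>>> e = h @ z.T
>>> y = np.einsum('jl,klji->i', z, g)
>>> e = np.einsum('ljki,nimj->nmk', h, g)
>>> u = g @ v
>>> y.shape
(7,)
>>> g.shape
(7, 17, 7, 7)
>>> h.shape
(5, 7, 17, 17)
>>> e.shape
(7, 7, 17)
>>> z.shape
(7, 17)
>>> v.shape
(7, 11)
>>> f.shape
(11, 5)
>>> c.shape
(17, 11, 7, 7)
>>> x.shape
(7, 11)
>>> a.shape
(11, 11)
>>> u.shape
(7, 17, 7, 11)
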